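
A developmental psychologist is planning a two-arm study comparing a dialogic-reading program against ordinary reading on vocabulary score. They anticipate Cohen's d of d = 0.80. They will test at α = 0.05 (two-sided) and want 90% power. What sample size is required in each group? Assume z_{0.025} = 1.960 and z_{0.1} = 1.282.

n = 33 per group

For two independent groups with equal n: n = 2·((z_{α/2} + z_β) / d)².
z_{α/2} + z_β = 1.960 + 1.282 = 3.242.
n = 2 × (3.242 / 0.80)² = 2 × 4.052² = 2 × 16.42 = 32.8.
Round up to the next whole participant.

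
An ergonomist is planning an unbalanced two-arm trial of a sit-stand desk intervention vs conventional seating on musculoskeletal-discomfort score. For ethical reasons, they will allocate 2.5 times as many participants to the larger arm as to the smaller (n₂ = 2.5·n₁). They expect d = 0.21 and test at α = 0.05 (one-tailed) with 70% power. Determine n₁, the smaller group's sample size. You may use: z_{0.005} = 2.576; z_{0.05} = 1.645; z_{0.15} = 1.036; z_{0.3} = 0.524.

With allocation ratio k = n₂/n₁ = 2.5, Var(x̄₁−x̄₂) = σ²(1/n₁ + 1/(k·n₁)) = σ²·(k+1)/(k·n₁).
So n₁ = (1 + 1/k)·((z_{α} + z_β)/d)² = 1.400 × (2.169/0.21)².
n₁ = 1.400 × 106.68 = 149.4.
Round up: n₁ = 150, giving n₂ = 2.5 × 150 = 375.

n₁ = 150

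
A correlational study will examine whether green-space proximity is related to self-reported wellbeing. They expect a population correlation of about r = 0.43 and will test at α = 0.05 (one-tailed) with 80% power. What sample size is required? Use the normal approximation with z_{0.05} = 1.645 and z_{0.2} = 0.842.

n = 33

Fisher's z: C = ½·ln((1+r)/(1−r)) = ½·ln(2.5088) = 0.4599.
n = ((z_{α} + z_β)/C)² + 3.
(1.645 + 0.842) / 0.4599 = 2.487 / 0.4599 = 5.408.
n = 5.408² + 3 = 29.24 + 3 = 32.2.
Round up.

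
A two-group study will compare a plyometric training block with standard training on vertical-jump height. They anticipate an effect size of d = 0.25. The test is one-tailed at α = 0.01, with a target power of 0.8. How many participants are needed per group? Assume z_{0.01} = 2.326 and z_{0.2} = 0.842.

For two independent groups with equal n: n = 2·((z_{α} + z_β) / d)².
z_{α} + z_β = 2.326 + 0.842 = 3.168.
n = 2 × (3.168 / 0.25)² = 2 × 12.672² = 2 × 160.58 = 321.2.
Round up to the next whole participant.

n = 322 per group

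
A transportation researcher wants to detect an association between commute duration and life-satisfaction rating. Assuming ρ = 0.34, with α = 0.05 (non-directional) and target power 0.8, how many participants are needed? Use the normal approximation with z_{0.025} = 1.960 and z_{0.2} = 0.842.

n = 66

Fisher's z: C = ½·ln((1+r)/(1−r)) = ½·ln(2.0303) = 0.3541.
n = ((z_{α/2} + z_β)/C)² + 3.
(1.960 + 0.842) / 0.3541 = 2.802 / 0.3541 = 7.913.
n = 7.913² + 3 = 62.62 + 3 = 65.6.
Round up.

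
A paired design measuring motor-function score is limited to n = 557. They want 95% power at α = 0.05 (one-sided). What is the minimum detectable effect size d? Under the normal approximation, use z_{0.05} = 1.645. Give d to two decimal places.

For a single sample (or paired design) of n = 557: d_min = (z_{α} + z_β)/√n.
z-sum = 1.645 + 1.645 = 3.290.
d_min = 3.290 / √557 = 3.290 / 23.601 = 0.139.

d_min ≈ 0.14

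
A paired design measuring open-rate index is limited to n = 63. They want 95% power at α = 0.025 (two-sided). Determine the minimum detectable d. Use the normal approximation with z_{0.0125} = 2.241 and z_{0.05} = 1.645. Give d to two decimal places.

d_min ≈ 0.49

For a single sample (or paired design) of n = 63: d_min = (z_{α/2} + z_β)/√n.
z-sum = 2.241 + 1.645 = 3.886.
d_min = 3.886 / √63 = 3.886 / 7.937 = 0.490.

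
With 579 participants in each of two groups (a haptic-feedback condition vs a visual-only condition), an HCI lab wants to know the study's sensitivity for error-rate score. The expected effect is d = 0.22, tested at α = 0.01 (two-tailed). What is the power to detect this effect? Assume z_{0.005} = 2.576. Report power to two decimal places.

For two equal groups, power = Φ(d·√(n/2) − z_{α/2}).
d·√(n/2) = 0.22 × √(579/2) = 0.22 × 17.015 = 3.743.
z_β = 3.743 − 2.576 = 1.167.
Power = Φ(1.167) = 0.878.

power ≈ 0.88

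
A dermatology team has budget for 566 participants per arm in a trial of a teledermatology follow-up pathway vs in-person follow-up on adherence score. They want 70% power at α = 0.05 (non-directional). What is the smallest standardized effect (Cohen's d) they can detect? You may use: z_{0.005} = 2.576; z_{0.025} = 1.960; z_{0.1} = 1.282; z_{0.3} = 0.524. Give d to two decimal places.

d_min ≈ 0.15

For two independent groups of n = 566 each: d_min = (z_{α/2} + z_β)·√(2/n).
z-sum = 1.960 + 0.524 = 2.484.
d_min = 2.484 × √(2/566) = 2.484 × 0.0594 = 0.148.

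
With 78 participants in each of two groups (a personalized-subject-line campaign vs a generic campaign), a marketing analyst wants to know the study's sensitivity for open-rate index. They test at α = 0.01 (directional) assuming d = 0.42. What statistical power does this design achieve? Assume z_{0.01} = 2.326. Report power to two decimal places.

power ≈ 0.62

For two equal groups, power = Φ(d·√(n/2) − z_{α}).
d·√(n/2) = 0.42 × √(78/2) = 0.42 × 6.245 = 2.623.
z_β = 2.623 − 2.326 = 0.297.
Power = Φ(0.297) = 0.617.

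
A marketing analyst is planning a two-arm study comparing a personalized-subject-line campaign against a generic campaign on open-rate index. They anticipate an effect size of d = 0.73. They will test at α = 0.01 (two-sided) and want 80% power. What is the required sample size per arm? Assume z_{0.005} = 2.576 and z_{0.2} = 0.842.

For two independent groups with equal n: n = 2·((z_{α/2} + z_β) / d)².
z_{α/2} + z_β = 2.576 + 0.842 = 3.418.
n = 2 × (3.418 / 0.73)² = 2 × 4.682² = 2 × 21.92 = 43.8.
Round up to the next whole participant.

n = 44 per group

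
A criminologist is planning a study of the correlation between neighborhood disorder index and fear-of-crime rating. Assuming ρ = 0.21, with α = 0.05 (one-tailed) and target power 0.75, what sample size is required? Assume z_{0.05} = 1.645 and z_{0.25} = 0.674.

Fisher's z: C = ½·ln((1+r)/(1−r)) = ½·ln(1.5316) = 0.2132.
n = ((z_{α} + z_β)/C)² + 3.
(1.645 + 0.674) / 0.2132 = 2.319 / 0.2132 = 10.877.
n = 10.877² + 3 = 118.31 + 3 = 121.3.
Round up.

n = 122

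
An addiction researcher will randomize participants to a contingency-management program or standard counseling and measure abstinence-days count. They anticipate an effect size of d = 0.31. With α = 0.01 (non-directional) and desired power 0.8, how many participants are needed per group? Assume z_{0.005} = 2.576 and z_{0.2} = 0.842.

n = 244 per group

For two independent groups with equal n: n = 2·((z_{α/2} + z_β) / d)².
z_{α/2} + z_β = 2.576 + 0.842 = 3.418.
n = 2 × (3.418 / 0.31)² = 2 × 11.026² = 2 × 121.57 = 243.1.
Round up to the next whole participant.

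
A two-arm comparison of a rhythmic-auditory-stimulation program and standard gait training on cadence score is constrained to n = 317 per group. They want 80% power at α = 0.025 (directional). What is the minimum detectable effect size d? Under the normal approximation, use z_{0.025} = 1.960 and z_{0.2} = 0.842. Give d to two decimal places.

For two independent groups of n = 317 each: d_min = (z_{α} + z_β)·√(2/n).
z-sum = 1.960 + 0.842 = 2.802.
d_min = 2.802 × √(2/317) = 2.802 × 0.0794 = 0.223.

d_min ≈ 0.22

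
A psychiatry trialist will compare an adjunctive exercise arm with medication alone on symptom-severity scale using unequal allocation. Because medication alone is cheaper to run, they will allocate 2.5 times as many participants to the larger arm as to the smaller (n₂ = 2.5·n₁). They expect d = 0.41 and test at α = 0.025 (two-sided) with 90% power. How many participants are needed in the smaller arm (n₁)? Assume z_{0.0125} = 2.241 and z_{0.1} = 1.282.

n₁ = 104

With allocation ratio k = n₂/n₁ = 2.5, Var(x̄₁−x̄₂) = σ²(1/n₁ + 1/(k·n₁)) = σ²·(k+1)/(k·n₁).
So n₁ = (1 + 1/k)·((z_{α/2} + z_β)/d)² = 1.400 × (3.523/0.41)².
n₁ = 1.400 × 73.83 = 103.4.
Round up: n₁ = 104, giving n₂ = 2.5 × 104 = 260.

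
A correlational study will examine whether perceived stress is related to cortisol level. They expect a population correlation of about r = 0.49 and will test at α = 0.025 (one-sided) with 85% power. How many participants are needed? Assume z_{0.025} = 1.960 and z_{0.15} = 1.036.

Fisher's z: C = ½·ln((1+r)/(1−r)) = ½·ln(2.9216) = 0.5361.
n = ((z_{α} + z_β)/C)² + 3.
(1.960 + 1.036) / 0.5361 = 2.996 / 0.5361 = 5.589.
n = 5.589² + 3 = 31.23 + 3 = 34.2.
Round up.

n = 35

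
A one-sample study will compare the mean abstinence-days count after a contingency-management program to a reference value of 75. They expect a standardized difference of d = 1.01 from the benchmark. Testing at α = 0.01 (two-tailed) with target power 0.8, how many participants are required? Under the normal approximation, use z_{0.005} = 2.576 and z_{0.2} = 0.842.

For a one-sample test: n = ((z_{α/2} + z_β) / d)².
z_{α/2} + z_β = 2.576 + 0.842 = 3.418.
n = (3.418 / 1.01)² = 3.384² = 11.45.
Round up.

n = 12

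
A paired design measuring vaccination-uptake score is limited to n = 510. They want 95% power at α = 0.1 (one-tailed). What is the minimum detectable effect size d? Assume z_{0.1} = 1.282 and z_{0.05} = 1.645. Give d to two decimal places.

d_min ≈ 0.13

For a single sample (or paired design) of n = 510: d_min = (z_{α} + z_β)/√n.
z-sum = 1.282 + 1.645 = 2.927.
d_min = 2.927 / √510 = 2.927 / 22.583 = 0.130.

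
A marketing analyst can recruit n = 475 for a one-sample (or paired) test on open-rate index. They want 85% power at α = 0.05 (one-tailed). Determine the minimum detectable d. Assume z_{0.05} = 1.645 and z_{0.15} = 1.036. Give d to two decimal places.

For a single sample (or paired design) of n = 475: d_min = (z_{α} + z_β)/√n.
z-sum = 1.645 + 1.036 = 2.681.
d_min = 2.681 / √475 = 2.681 / 21.794 = 0.123.

d_min ≈ 0.12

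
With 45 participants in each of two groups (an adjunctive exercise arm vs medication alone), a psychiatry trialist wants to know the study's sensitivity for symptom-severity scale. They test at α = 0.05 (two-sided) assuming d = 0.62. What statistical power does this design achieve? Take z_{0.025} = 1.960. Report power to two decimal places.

For two equal groups, power = Φ(d·√(n/2) − z_{α/2}).
d·√(n/2) = 0.62 × √(45/2) = 0.62 × 4.743 = 2.941.
z_β = 2.941 − 1.960 = 0.981.
Power = Φ(0.981) = 0.837.

power ≈ 0.84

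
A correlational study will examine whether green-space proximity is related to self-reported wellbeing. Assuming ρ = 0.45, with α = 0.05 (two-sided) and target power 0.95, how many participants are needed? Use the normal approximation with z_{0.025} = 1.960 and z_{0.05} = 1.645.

Fisher's z: C = ½·ln((1+r)/(1−r)) = ½·ln(2.6364) = 0.4847.
n = ((z_{α/2} + z_β)/C)² + 3.
(1.960 + 1.645) / 0.4847 = 3.605 / 0.4847 = 7.438.
n = 7.438² + 3 = 55.32 + 3 = 58.3.
Round up.

n = 59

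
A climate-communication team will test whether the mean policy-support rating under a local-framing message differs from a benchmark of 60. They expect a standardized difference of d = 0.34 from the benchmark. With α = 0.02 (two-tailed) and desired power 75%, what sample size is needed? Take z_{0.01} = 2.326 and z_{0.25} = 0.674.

n = 78

For a one-sample test: n = ((z_{α/2} + z_β) / d)².
z_{α/2} + z_β = 2.326 + 0.674 = 3.000.
n = (3.000 / 0.34)² = 8.824² = 77.85.
Round up.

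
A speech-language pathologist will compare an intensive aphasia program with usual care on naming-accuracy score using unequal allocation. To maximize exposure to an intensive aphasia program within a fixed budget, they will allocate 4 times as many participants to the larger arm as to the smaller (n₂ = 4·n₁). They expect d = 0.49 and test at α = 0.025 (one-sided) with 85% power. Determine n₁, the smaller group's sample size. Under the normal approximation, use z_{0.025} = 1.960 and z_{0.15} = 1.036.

With allocation ratio k = n₂/n₁ = 4, Var(x̄₁−x̄₂) = σ²(1/n₁ + 1/(k·n₁)) = σ²·(k+1)/(k·n₁).
So n₁ = (1 + 1/k)·((z_{α} + z_β)/d)² = 1.250 × (2.996/0.49)².
n₁ = 1.250 × 37.38 = 46.7.
Round up: n₁ = 47, giving n₂ = 4 × 47 = 188.

n₁ = 47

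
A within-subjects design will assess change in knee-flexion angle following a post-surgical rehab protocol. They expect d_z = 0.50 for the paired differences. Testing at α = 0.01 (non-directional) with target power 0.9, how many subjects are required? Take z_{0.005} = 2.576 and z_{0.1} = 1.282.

For a paired (one-sample on differences) test: n = ((z_{α/2} + z_β) / d)².
z_{α/2} + z_β = 2.576 + 1.282 = 3.858.
n = (3.858 / 0.50)² = 7.716² = 59.54.
Round up.

n = 60 pairs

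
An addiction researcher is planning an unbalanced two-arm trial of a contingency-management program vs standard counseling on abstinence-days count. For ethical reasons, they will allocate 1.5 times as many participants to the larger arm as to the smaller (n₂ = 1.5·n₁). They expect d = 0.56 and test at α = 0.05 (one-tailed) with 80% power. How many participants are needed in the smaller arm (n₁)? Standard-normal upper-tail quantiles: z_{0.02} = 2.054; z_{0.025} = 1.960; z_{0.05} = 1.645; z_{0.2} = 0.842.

n₁ = 33

With allocation ratio k = n₂/n₁ = 1.5, Var(x̄₁−x̄₂) = σ²(1/n₁ + 1/(k·n₁)) = σ²·(k+1)/(k·n₁).
So n₁ = (1 + 1/k)·((z_{α} + z_β)/d)² = 1.667 × (2.487/0.56)².
n₁ = 1.667 × 19.72 = 32.9.
Round up: n₁ = 33, giving n₂ = ⌈1.5 × 33⌉ = ⌈49.5⌉ = 50.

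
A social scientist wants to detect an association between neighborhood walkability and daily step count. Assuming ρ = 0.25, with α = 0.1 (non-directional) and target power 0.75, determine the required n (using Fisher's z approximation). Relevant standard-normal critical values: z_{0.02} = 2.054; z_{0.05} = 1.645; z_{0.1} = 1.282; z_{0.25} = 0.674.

n = 86

Fisher's z: C = ½·ln((1+r)/(1−r)) = ½·ln(1.6667) = 0.2554.
n = ((z_{α/2} + z_β)/C)² + 3.
(1.645 + 0.674) / 0.2554 = 2.319 / 0.2554 = 9.080.
n = 9.080² + 3 = 82.44 + 3 = 85.4.
Round up.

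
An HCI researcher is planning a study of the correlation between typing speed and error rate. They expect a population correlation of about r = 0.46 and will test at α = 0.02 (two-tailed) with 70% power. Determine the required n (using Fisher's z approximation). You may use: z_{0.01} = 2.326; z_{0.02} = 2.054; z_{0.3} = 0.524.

n = 36

Fisher's z: C = ½·ln((1+r)/(1−r)) = ½·ln(2.7037) = 0.4973.
n = ((z_{α/2} + z_β)/C)² + 3.
(2.326 + 0.524) / 0.4973 = 2.850 / 0.4973 = 5.731.
n = 5.731² + 3 = 32.84 + 3 = 35.8.
Round up.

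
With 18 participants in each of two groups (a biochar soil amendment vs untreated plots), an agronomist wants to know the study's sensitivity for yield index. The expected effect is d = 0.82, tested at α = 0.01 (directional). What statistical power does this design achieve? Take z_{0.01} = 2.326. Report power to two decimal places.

power ≈ 0.55

For two equal groups, power = Φ(d·√(n/2) − z_{α}).
d·√(n/2) = 0.82 × √(18/2) = 0.82 × 3.000 = 2.460.
z_β = 2.460 − 2.326 = 0.134.
Power = Φ(0.134) = 0.553.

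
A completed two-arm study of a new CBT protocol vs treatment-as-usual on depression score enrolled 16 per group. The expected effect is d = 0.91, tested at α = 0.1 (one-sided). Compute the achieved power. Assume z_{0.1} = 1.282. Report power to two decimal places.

For two equal groups, power = Φ(d·√(n/2) − z_{α}).
d·√(n/2) = 0.91 × √(16/2) = 0.91 × 2.828 = 2.574.
z_β = 2.574 − 1.282 = 1.292.
Power = Φ(1.292) = 0.902.

power ≈ 0.90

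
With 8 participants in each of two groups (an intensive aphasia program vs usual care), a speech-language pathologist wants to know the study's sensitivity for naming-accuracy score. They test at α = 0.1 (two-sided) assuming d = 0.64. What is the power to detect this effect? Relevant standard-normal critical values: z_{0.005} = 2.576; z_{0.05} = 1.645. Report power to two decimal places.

power ≈ 0.36

For two equal groups, power = Φ(d·√(n/2) − z_{α/2}).
d·√(n/2) = 0.64 × √(8/2) = 0.64 × 2.000 = 1.280.
z_β = 1.280 − 1.645 = -0.365.
Power = Φ(-0.365) = 0.358.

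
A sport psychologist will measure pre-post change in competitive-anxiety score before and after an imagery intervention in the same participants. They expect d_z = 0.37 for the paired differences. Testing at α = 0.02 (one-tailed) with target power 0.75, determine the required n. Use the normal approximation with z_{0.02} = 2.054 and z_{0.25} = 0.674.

For a paired (one-sample on differences) test: n = ((z_{α} + z_β) / d)².
z_{α} + z_β = 2.054 + 0.674 = 2.728.
n = (2.728 / 0.37)² = 7.373² = 54.36.
Round up.

n = 55 pairs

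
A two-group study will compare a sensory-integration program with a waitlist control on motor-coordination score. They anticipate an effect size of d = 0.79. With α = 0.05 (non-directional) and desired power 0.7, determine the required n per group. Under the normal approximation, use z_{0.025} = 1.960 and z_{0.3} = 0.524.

n = 20 per group

For two independent groups with equal n: n = 2·((z_{α/2} + z_β) / d)².
z_{α/2} + z_β = 1.960 + 0.524 = 2.484.
n = 2 × (2.484 / 0.79)² = 2 × 3.144² = 2 × 9.89 = 19.8.
Round up to the next whole participant.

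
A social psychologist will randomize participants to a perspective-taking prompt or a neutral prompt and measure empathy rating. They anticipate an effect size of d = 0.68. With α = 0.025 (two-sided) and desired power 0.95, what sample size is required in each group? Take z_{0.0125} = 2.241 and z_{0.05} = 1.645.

n = 66 per group

For two independent groups with equal n: n = 2·((z_{α/2} + z_β) / d)².
z_{α/2} + z_β = 2.241 + 1.645 = 3.886.
n = 2 × (3.886 / 0.68)² = 2 × 5.715² = 2 × 32.66 = 65.3.
Round up to the next whole participant.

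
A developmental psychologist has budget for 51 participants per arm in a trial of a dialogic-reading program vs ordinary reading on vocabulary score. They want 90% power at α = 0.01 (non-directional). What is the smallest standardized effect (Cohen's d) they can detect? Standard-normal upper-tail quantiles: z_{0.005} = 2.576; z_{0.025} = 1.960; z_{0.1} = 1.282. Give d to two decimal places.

For two independent groups of n = 51 each: d_min = (z_{α/2} + z_β)·√(2/n).
z-sum = 2.576 + 1.282 = 3.858.
d_min = 3.858 × √(2/51) = 3.858 × 0.1980 = 0.764.

d_min ≈ 0.76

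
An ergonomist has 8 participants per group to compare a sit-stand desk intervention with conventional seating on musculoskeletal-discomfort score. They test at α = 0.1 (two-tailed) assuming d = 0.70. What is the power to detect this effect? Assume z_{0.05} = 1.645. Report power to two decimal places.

power ≈ 0.40

For two equal groups, power = Φ(d·√(n/2) − z_{α/2}).
d·√(n/2) = 0.70 × √(8/2) = 0.70 × 2.000 = 1.400.
z_β = 1.400 − 1.645 = -0.245.
Power = Φ(-0.245) = 0.403.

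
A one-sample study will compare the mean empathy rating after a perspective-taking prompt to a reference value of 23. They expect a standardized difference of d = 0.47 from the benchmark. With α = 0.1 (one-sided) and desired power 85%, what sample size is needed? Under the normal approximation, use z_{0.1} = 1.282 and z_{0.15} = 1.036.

n = 25

For a one-sample test: n = ((z_{α} + z_β) / d)².
z_{α} + z_β = 1.282 + 1.036 = 2.318.
n = (2.318 / 0.47)² = 4.932² = 24.32.
Round up.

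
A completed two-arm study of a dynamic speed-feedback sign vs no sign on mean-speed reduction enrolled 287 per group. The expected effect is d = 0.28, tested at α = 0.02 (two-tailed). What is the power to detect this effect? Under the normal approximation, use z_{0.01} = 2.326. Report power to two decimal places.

For two equal groups, power = Φ(d·√(n/2) − z_{α/2}).
d·√(n/2) = 0.28 × √(287/2) = 0.28 × 11.979 = 3.354.
z_β = 3.354 − 2.326 = 1.028.
Power = Φ(1.028) = 0.848.

power ≈ 0.85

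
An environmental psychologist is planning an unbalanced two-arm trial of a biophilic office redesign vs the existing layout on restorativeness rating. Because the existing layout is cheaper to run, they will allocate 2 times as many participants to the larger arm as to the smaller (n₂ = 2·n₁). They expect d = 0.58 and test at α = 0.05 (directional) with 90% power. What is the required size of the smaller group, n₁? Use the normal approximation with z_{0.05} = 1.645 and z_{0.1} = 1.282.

n₁ = 39

With allocation ratio k = n₂/n₁ = 2, Var(x̄₁−x̄₂) = σ²(1/n₁ + 1/(k·n₁)) = σ²·(k+1)/(k·n₁).
So n₁ = (1 + 1/k)·((z_{α} + z_β)/d)² = 1.500 × (2.927/0.58)².
n₁ = 1.500 × 25.47 = 38.2.
Round up: n₁ = 39, giving n₂ = 2 × 39 = 78.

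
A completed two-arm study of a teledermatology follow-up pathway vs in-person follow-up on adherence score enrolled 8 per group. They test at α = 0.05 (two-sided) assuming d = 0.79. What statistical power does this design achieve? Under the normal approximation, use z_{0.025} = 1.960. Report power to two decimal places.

power ≈ 0.35

For two equal groups, power = Φ(d·√(n/2) − z_{α/2}).
d·√(n/2) = 0.79 × √(8/2) = 0.79 × 2.000 = 1.580.
z_β = 1.580 − 1.960 = -0.380.
Power = Φ(-0.380) = 0.352.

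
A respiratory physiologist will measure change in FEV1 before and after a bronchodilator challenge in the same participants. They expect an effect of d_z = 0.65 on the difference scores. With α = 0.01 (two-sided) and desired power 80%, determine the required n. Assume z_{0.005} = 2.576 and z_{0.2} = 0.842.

For a paired (one-sample on differences) test: n = ((z_{α/2} + z_β) / d)².
z_{α/2} + z_β = 2.576 + 0.842 = 3.418.
n = (3.418 / 0.65)² = 5.258² = 27.65.
Round up.

n = 28 pairs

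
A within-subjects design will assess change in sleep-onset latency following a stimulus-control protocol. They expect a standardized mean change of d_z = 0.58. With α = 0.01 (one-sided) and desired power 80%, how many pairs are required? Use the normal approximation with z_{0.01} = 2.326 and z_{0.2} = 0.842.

n = 30 pairs

For a paired (one-sample on differences) test: n = ((z_{α} + z_β) / d)².
z_{α} + z_β = 2.326 + 0.842 = 3.168.
n = (3.168 / 0.58)² = 5.462² = 29.83.
Round up.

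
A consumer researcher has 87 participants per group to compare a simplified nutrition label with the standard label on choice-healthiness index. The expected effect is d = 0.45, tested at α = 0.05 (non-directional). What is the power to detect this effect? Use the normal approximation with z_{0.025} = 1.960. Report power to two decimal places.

power ≈ 0.84

For two equal groups, power = Φ(d·√(n/2) − z_{α/2}).
d·√(n/2) = 0.45 × √(87/2) = 0.45 × 6.595 = 2.968.
z_β = 2.968 − 1.960 = 1.008.
Power = Φ(1.008) = 0.843.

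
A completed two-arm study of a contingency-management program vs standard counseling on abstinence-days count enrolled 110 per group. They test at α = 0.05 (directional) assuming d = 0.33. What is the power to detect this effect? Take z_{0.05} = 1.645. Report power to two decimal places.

power ≈ 0.79

For two equal groups, power = Φ(d·√(n/2) − z_{α}).
d·√(n/2) = 0.33 × √(110/2) = 0.33 × 7.416 = 2.447.
z_β = 2.447 − 1.645 = 0.802.
Power = Φ(0.802) = 0.789.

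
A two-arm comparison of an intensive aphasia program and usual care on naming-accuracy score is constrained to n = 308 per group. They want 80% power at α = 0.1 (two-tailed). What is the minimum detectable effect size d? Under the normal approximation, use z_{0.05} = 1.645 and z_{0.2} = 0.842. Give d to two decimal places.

For two independent groups of n = 308 each: d_min = (z_{α/2} + z_β)·√(2/n).
z-sum = 1.645 + 0.842 = 2.487.
d_min = 2.487 × √(2/308) = 2.487 × 0.0806 = 0.200.

d_min ≈ 0.20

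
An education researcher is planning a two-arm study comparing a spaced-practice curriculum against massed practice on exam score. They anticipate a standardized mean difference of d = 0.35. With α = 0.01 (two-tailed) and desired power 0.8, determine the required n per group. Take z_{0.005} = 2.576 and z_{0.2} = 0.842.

For two independent groups with equal n: n = 2·((z_{α/2} + z_β) / d)².
z_{α/2} + z_β = 2.576 + 0.842 = 3.418.
n = 2 × (3.418 / 0.35)² = 2 × 9.766² = 2 × 95.37 = 190.7.
Round up to the next whole participant.

n = 191 per group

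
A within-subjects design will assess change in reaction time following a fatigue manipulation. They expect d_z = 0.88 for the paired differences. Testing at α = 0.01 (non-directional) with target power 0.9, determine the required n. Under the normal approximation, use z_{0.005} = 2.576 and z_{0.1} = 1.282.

For a paired (one-sample on differences) test: n = ((z_{α/2} + z_β) / d)².
z_{α/2} + z_β = 2.576 + 1.282 = 3.858.
n = (3.858 / 0.88)² = 4.384² = 19.22.
Round up.

n = 20 pairs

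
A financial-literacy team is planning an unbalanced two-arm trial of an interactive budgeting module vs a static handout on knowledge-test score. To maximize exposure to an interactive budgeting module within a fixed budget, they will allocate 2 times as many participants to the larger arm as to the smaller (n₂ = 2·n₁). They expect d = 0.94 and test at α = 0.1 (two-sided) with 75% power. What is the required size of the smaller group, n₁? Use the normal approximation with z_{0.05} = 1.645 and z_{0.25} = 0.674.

n₁ = 10

With allocation ratio k = n₂/n₁ = 2, Var(x̄₁−x̄₂) = σ²(1/n₁ + 1/(k·n₁)) = σ²·(k+1)/(k·n₁).
So n₁ = (1 + 1/k)·((z_{α/2} + z_β)/d)² = 1.500 × (2.319/0.94)².
n₁ = 1.500 × 6.09 = 9.1.
Round up: n₁ = 10, giving n₂ = 2 × 10 = 20.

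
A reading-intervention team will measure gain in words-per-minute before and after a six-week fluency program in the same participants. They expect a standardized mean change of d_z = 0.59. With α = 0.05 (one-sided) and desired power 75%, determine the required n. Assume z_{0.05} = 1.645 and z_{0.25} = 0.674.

n = 16 pairs

For a paired (one-sample on differences) test: n = ((z_{α} + z_β) / d)².
z_{α} + z_β = 1.645 + 0.674 = 2.319.
n = (2.319 / 0.59)² = 3.931² = 15.45.
Round up.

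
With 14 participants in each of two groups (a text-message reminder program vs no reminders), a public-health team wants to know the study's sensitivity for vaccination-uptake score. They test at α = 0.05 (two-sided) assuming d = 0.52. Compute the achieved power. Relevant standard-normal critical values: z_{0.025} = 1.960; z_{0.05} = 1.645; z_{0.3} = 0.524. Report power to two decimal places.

For two equal groups, power = Φ(d·√(n/2) − z_{α/2}).
d·√(n/2) = 0.52 × √(14/2) = 0.52 × 2.646 = 1.376.
z_β = 1.376 − 1.960 = -0.584.
Power = Φ(-0.584) = 0.280.

power ≈ 0.28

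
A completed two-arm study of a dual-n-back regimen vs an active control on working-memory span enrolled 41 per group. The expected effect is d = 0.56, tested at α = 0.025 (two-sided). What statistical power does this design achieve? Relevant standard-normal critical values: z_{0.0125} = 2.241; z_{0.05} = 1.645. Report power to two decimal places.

power ≈ 0.62

For two equal groups, power = Φ(d·√(n/2) − z_{α/2}).
d·√(n/2) = 0.56 × √(41/2) = 0.56 × 4.528 = 2.536.
z_β = 2.536 − 2.241 = 0.295.
Power = Φ(0.295) = 0.616.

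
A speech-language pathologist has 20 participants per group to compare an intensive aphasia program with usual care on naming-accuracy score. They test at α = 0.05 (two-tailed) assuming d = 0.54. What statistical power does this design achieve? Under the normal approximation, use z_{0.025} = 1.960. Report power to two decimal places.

power ≈ 0.40

For two equal groups, power = Φ(d·√(n/2) − z_{α/2}).
d·√(n/2) = 0.54 × √(20/2) = 0.54 × 3.162 = 1.708.
z_β = 1.708 − 1.960 = -0.252.
Power = Φ(-0.252) = 0.400.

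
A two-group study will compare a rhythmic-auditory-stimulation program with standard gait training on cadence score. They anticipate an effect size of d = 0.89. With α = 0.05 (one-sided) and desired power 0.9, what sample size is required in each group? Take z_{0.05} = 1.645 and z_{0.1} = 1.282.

n = 22 per group

For two independent groups with equal n: n = 2·((z_{α} + z_β) / d)².
z_{α} + z_β = 1.645 + 1.282 = 2.927.
n = 2 × (2.927 / 0.89)² = 2 × 3.289² = 2 × 10.82 = 21.6.
Round up to the next whole participant.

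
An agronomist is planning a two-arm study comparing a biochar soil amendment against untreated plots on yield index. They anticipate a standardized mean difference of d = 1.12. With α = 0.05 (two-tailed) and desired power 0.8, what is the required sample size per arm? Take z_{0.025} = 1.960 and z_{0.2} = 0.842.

For two independent groups with equal n: n = 2·((z_{α/2} + z_β) / d)².
z_{α/2} + z_β = 1.960 + 0.842 = 2.802.
n = 2 × (2.802 / 1.12)² = 2 × 2.502² = 2 × 6.26 = 12.5.
Round up to the next whole participant.

n = 13 per group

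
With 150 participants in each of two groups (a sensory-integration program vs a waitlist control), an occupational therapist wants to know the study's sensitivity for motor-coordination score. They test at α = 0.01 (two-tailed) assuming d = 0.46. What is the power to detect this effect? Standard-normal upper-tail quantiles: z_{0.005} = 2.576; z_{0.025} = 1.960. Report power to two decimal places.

power ≈ 0.92

For two equal groups, power = Φ(d·√(n/2) − z_{α/2}).
d·√(n/2) = 0.46 × √(150/2) = 0.46 × 8.660 = 3.984.
z_β = 3.984 − 2.576 = 1.408.
Power = Φ(1.408) = 0.920.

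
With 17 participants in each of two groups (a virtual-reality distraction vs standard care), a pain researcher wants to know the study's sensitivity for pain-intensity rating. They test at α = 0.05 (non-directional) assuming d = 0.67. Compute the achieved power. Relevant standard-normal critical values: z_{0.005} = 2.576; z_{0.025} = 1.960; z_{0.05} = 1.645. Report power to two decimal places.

power ≈ 0.50

For two equal groups, power = Φ(d·√(n/2) − z_{α/2}).
d·√(n/2) = 0.67 × √(17/2) = 0.67 × 2.915 = 1.953.
z_β = 1.953 − 1.960 = -0.007.
Power = Φ(-0.007) = 0.497.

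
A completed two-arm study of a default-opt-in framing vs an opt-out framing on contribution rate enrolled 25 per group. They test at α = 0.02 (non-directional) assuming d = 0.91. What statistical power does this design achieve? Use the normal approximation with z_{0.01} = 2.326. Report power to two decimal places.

For two equal groups, power = Φ(d·√(n/2) − z_{α/2}).
d·√(n/2) = 0.91 × √(25/2) = 0.91 × 3.536 = 3.217.
z_β = 3.217 − 2.326 = 0.891.
Power = Φ(0.891) = 0.814.

power ≈ 0.81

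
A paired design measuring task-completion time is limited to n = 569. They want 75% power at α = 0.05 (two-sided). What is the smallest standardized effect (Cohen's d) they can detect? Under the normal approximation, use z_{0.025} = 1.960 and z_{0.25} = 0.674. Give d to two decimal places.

d_min ≈ 0.11

For a single sample (or paired design) of n = 569: d_min = (z_{α/2} + z_β)/√n.
z-sum = 1.960 + 0.674 = 2.634.
d_min = 2.634 / √569 = 2.634 / 23.854 = 0.110.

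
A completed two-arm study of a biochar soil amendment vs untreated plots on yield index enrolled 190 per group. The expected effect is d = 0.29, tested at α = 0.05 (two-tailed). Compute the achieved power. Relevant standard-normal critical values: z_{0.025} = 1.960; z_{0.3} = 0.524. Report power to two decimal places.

For two equal groups, power = Φ(d·√(n/2) − z_{α/2}).
d·√(n/2) = 0.29 × √(190/2) = 0.29 × 9.747 = 2.827.
z_β = 2.827 − 1.960 = 0.867.
Power = Φ(0.867) = 0.807.

power ≈ 0.81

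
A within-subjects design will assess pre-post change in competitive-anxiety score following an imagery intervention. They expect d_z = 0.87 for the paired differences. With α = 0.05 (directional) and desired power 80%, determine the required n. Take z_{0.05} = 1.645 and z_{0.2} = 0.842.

For a paired (one-sample on differences) test: n = ((z_{α} + z_β) / d)².
z_{α} + z_β = 1.645 + 0.842 = 2.487.
n = (2.487 / 0.87)² = 2.859² = 8.17.
Round up.

n = 9 pairs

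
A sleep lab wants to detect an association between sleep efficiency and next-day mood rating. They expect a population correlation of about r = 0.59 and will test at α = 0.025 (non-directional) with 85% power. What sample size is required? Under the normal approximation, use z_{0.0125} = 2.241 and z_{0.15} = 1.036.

n = 27

Fisher's z: C = ½·ln((1+r)/(1−r)) = ½·ln(3.8780) = 0.6777.
n = ((z_{α/2} + z_β)/C)² + 3.
(2.241 + 1.036) / 0.6777 = 3.277 / 0.6777 = 4.835.
n = 4.835² + 3 = 23.38 + 3 = 26.4.
Round up.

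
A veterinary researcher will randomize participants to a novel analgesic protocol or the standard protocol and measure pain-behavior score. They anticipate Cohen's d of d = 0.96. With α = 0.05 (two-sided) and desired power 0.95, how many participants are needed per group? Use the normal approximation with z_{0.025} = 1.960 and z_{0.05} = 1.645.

For two independent groups with equal n: n = 2·((z_{α/2} + z_β) / d)².
z_{α/2} + z_β = 1.960 + 1.645 = 3.605.
n = 2 × (3.605 / 0.96)² = 2 × 3.755² = 2 × 14.10 = 28.2.
Round up to the next whole participant.

n = 29 per group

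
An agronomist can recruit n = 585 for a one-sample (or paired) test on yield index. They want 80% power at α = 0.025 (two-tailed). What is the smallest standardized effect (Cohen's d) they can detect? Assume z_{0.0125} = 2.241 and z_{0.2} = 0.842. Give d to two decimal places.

d_min ≈ 0.13

For a single sample (or paired design) of n = 585: d_min = (z_{α/2} + z_β)/√n.
z-sum = 2.241 + 0.842 = 3.083.
d_min = 3.083 / √585 = 3.083 / 24.187 = 0.127.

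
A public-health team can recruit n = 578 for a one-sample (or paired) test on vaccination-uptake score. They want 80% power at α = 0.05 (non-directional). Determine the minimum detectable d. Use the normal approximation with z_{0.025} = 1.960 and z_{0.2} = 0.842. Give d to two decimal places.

For a single sample (or paired design) of n = 578: d_min = (z_{α/2} + z_β)/√n.
z-sum = 1.960 + 0.842 = 2.802.
d_min = 2.802 / √578 = 2.802 / 24.042 = 0.117.

d_min ≈ 0.12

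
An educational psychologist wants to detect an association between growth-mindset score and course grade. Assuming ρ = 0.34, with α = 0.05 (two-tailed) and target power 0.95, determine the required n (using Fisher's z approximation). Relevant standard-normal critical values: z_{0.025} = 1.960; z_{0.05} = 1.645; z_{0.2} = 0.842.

Fisher's z: C = ½·ln((1+r)/(1−r)) = ½·ln(2.0303) = 0.3541.
n = ((z_{α/2} + z_β)/C)² + 3.
(1.960 + 1.645) / 0.3541 = 3.605 / 0.3541 = 10.181.
n = 10.181² + 3 = 103.65 + 3 = 106.6.
Round up.

n = 107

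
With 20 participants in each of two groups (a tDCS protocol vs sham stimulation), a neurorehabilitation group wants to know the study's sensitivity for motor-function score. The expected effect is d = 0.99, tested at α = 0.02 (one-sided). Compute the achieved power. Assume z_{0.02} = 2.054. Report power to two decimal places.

power ≈ 0.86

For two equal groups, power = Φ(d·√(n/2) − z_{α}).
d·√(n/2) = 0.99 × √(20/2) = 0.99 × 3.162 = 3.131.
z_β = 3.131 − 2.054 = 1.077.
Power = Φ(1.077) = 0.859.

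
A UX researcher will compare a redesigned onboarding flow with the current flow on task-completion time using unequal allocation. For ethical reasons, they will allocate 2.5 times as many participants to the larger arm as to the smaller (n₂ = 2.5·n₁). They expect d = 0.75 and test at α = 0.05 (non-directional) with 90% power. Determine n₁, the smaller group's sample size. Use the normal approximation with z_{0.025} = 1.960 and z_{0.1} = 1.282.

n₁ = 27

With allocation ratio k = n₂/n₁ = 2.5, Var(x̄₁−x̄₂) = σ²(1/n₁ + 1/(k·n₁)) = σ²·(k+1)/(k·n₁).
So n₁ = (1 + 1/k)·((z_{α/2} + z_β)/d)² = 1.400 × (3.242/0.75)².
n₁ = 1.400 × 18.69 = 26.2.
Round up: n₁ = 27, giving n₂ = ⌈2.5 × 27⌉ = ⌈67.5⌉ = 68.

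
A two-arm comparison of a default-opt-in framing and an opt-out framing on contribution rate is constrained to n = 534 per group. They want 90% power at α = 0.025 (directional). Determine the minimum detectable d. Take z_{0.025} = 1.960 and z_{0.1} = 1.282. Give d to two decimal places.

d_min ≈ 0.20

For two independent groups of n = 534 each: d_min = (z_{α} + z_β)·√(2/n).
z-sum = 1.960 + 1.282 = 3.242.
d_min = 3.242 × √(2/534) = 3.242 × 0.0612 = 0.198.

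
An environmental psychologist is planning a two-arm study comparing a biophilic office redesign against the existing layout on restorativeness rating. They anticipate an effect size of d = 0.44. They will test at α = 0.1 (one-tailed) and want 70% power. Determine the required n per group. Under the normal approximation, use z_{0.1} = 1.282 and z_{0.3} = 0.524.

For two independent groups with equal n: n = 2·((z_{α} + z_β) / d)².
z_{α} + z_β = 1.282 + 0.524 = 1.806.
n = 2 × (1.806 / 0.44)² = 2 × 4.105² = 2 × 16.85 = 33.7.
Round up to the next whole participant.

n = 34 per group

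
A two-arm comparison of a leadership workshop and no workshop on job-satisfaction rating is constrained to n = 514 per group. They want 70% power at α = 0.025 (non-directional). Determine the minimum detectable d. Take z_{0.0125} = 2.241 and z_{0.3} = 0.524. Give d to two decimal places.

For two independent groups of n = 514 each: d_min = (z_{α/2} + z_β)·√(2/n).
z-sum = 2.241 + 0.524 = 2.765.
d_min = 2.765 × √(2/514) = 2.765 × 0.0624 = 0.172.

d_min ≈ 0.17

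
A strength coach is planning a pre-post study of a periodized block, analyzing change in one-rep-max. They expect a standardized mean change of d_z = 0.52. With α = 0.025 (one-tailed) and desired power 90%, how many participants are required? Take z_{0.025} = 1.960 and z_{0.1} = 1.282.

For a paired (one-sample on differences) test: n = ((z_{α} + z_β) / d)².
z_{α} + z_β = 1.960 + 1.282 = 3.242.
n = (3.242 / 0.52)² = 6.235² = 38.87.
Round up.

n = 39 pairs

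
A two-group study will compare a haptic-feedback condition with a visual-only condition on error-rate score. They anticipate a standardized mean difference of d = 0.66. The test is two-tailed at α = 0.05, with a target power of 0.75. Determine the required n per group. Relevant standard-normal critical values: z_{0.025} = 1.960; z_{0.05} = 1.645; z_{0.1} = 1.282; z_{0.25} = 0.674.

n = 32 per group

For two independent groups with equal n: n = 2·((z_{α/2} + z_β) / d)².
z_{α/2} + z_β = 1.960 + 0.674 = 2.634.
n = 2 × (2.634 / 0.66)² = 2 × 3.991² = 2 × 15.93 = 31.9.
Round up to the next whole participant.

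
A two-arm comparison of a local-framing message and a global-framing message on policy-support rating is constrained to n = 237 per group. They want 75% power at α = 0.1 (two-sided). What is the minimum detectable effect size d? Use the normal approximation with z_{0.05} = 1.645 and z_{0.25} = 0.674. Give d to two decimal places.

For two independent groups of n = 237 each: d_min = (z_{α/2} + z_β)·√(2/n).
z-sum = 1.645 + 0.674 = 2.319.
d_min = 2.319 × √(2/237) = 2.319 × 0.0919 = 0.213.

d_min ≈ 0.21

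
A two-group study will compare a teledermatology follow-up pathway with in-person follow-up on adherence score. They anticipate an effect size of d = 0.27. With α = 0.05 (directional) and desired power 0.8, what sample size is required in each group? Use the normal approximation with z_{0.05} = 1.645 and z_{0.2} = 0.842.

For two independent groups with equal n: n = 2·((z_{α} + z_β) / d)².
z_{α} + z_β = 1.645 + 0.842 = 2.487.
n = 2 × (2.487 / 0.27)² = 2 × 9.211² = 2 × 84.84 = 169.7.
Round up to the next whole participant.

n = 170 per group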